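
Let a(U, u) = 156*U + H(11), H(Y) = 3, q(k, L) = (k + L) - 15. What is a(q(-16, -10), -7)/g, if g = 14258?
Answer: -6393/14258 ≈ -0.44838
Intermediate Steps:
q(k, L) = -15 + L + k (q(k, L) = (L + k) - 15 = -15 + L + k)
a(U, u) = 3 + 156*U (a(U, u) = 156*U + 3 = 3 + 156*U)
a(q(-16, -10), -7)/g = (3 + 156*(-15 - 10 - 16))/14258 = (3 + 156*(-41))*(1/14258) = (3 - 6396)*(1/14258) = -6393*1/14258 = -6393/14258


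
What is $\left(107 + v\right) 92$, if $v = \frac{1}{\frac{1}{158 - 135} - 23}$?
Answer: $\frac{1298879}{132} \approx 9840.0$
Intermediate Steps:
$v = - \frac{23}{528}$ ($v = \frac{1}{\frac{1}{23} - 23} = \frac{1}{- \frac{528}{23}} = - \frac{23}{528} \approx -0.043561$)
$\left(107 + v\right) 92 = \left(107 - \frac{23}{528}\right) 92 = \frac{56473}{528} \cdot 92 = \frac{1298879}{132}$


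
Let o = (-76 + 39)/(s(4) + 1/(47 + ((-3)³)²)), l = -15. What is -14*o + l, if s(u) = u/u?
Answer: 1507/3 ≈ 502.33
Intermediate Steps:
s(u) = 1
o = -776/21 (o = (-76 + 39)/(1 + 1/(47 + ((-3)³)²)) = -37/(1 + 1/(47 + (-27)²)) = -37/(1 + 1/(47 + 729)) = -37/(1 + 1/776) = -37/777/776 = -37*776/777 = -776/21 ≈ -36.952)
-14*o + l = -14*(-776/21) - 15 = 1552/3 - 15 = 1507/3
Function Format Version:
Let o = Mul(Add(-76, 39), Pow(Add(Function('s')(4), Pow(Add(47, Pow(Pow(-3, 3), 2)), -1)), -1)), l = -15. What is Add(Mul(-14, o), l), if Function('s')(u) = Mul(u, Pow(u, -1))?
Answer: Rational(1507, 3) ≈ 502.33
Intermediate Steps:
Function('s')(u) = 1
o = Rational(-776, 21) (o = Mul(Add(-76, 39), Pow(Add(1, Pow(Add(47, Pow(Pow(-3, 3), 2)), -1)), -1)) = Mul(-37, Pow(Add(1, Pow(Add(47, Pow(-27, 2)), -1)), -1)) = Mul(-37, Pow(Add(1, Pow(Add(47, 729), -1)), -1)) = Mul(-37, Pow(Add(1, Pow(776, -1)), -1)) = Mul(-37, Pow(Add(1, Rational(1, 776)), -1)) = Mul(-37, Pow(Rational(777, 776), -1)) = Mul(-37, Rational(776, 777)) = Rational(-776, 21) ≈ -36.952)
Add(Mul(-14, o), l) = Add(Mul(-14, Rational(-776, 21)), -15) = Add(Rational(1552, 3), -15) = Rational(1507, 3)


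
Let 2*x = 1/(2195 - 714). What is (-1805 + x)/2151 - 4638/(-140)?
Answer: 3600176987/111497085 ≈ 32.289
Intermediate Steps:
x = 1/2962 (x = 1/(2*(2195 - 714)) = (1/2)/1481 = (1/2)*(1/1481) = 1/2962 ≈ 0.00033761)
(-1805 + x)/2151 - 4638/(-140) = (-1805 + 1/2962)/2151 - 4638/(-140) = -5346409/2962*1/2151 - 4638*(-1/140) = -5346409/6371262 + 2319/70 = 3600176987/111497085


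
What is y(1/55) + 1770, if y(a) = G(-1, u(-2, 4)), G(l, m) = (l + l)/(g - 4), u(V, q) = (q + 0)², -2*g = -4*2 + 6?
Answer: 5312/3 ≈ 1770.7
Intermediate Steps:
g = 1 (g = -(-4*2 + 6)/2 = -(-8 + 6)/2 = -½*(-2) = 1)
u(V, q) = q²
G(l, m) = -2*l/3 (G(l, m) = (l + l)/(1 - 4) = (2*l)/(-3) = (2*l)*(-⅓) = -2*l/3)
y(a) = ⅔ (y(a) = -⅔*(-1) = ⅔)
y(1/55) + 1770 = ⅔ + 1770 = 5312/3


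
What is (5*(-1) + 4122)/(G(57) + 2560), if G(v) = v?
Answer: 4117/2617 ≈ 1.5732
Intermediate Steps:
(5*(-1) + 4122)/(G(57) + 2560) = (5*(-1) + 4122)/(57 + 2560) = (-5 + 4122)/2617 = 4117*(1/2617) = 4117/2617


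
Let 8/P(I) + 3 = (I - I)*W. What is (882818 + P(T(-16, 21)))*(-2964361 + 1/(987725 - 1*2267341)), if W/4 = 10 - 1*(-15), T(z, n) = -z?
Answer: -1674366879572942357/639808 ≈ -2.6170e+12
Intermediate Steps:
W = 100 (W = 4*(10 - 1*(-15)) = 4*(10 + 15) = 4*25 = 100)
P(I) = -8/3 (P(I) = 8/(-3 + (I - I)*100) = 8/(-3 + 0*100) = 8/(-3 + 0) = 8/(-3) = 8*(-⅓) = -8/3)
(882818 + P(T(-16, 21)))*(-2964361 + 1/(987725 - 1*2267341)) = (882818 - 8/3)*(-2964361 + 1/(987725 - 1*2267341)) = 2648446*(-2964361 + 1/(987725 - 2267341))/3 = 2648446*(-2964361 + 1/(-1279616))/3 = 2648446*(-2964361 - 1/1279616)/3 = (2648446/3)*(-3793243765377/1279616) = -1674366879572942357/639808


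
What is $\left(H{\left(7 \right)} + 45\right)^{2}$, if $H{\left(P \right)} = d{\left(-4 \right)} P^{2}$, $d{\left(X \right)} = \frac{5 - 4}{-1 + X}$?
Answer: $\frac{30976}{25} \approx 1239.0$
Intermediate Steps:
$d{\left(X \right)} = \frac{1}{-1 + X}$ ($d{\left(X \right)} = 1 \frac{1}{-1 + X} = \frac{1}{-1 + X}$)
$H{\left(P \right)} = - \frac{P^{2}}{5}$ ($H{\left(P \right)} = \frac{P^{2}}{-1 - 4} = \frac{P^{2}}{-5} = - \frac{P^{2}}{5}$)
$\left(H{\left(7 \right)} + 45\right)^{2} = \left(- \frac{7^{2}}{5} + 45\right)^{2} = \left(\left(- \frac{1}{5}\right) 49 + 45\right)^{2} = \left(- \frac{49}{5} + 45\right)^{2} = \left(\frac{176}{5}\right)^{2} = \frac{30976}{25}$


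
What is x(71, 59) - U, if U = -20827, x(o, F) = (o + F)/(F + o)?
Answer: 20828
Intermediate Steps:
x(o, F) = 1 (x(o, F) = (F + o)/(F + o) = 1)
x(71, 59) - U = 1 - 1*(-20827) = 1 + 20827 = 20828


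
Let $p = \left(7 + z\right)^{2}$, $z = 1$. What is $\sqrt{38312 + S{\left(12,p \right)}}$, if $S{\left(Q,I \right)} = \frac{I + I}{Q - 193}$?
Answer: $\frac{2 \sqrt{313779066}}{181} \approx 195.73$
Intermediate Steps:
$p = 64$ ($p = \left(7 + 1\right)^{2} = 8^{2} = 64$)
$S{\left(Q,I \right)} = \frac{2 I}{-193 + Q}$
$\sqrt{38312 + S{\left(12,p \right)}} = \sqrt{38312 + 2 \cdot 64 \frac{1}{-193 + 12}} = \sqrt{38312 + 2 \cdot 64 \frac{1}{-181}} = \sqrt{38312 + 2 \cdot 64 \left(- \frac{1}{181}\right)} = \sqrt{38312 - \frac{128}{181}} = \sqrt{\frac{6934344}{181}} = \frac{2 \sqrt{313779066}}{181}$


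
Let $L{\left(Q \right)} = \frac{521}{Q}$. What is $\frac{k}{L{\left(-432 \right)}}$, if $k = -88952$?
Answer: $\frac{38427264}{521} \approx 73757.0$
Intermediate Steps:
$\frac{k}{L{\left(-432 \right)}} = - \frac{88952}{521 \frac{1}{-432}} = - \frac{88952}{521 \left(- \frac{1}{432}\right)} = - \frac{88952}{- \frac{521}{432}} = \left(-88952\right) \left(- \frac{432}{521}\right) = \frac{38427264}{521}$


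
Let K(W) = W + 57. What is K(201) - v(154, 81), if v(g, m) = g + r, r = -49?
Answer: 153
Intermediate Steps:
K(W) = 57 + W
v(g, m) = -49 + g (v(g, m) = g - 49 = -49 + g)
K(201) - v(154, 81) = (57 + 201) - (-49 + 154) = 258 - 1*105 = 258 - 105 = 153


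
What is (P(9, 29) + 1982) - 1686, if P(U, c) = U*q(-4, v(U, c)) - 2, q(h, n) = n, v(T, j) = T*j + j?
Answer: 2904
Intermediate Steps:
v(T, j) = j + T*j
P(U, c) = -2 + U*c*(1 + U) (P(U, c) = U*(c*(1 + U)) - 2 = U*c*(1 + U) - 2 = -2 + U*c*(1 + U))
(P(9, 29) + 1982) - 1686 = ((-2 + 9*29*(1 + 9)) + 1982) - 1686 = ((-2 + 9*29*10) + 1982) - 1686 = ((-2 + 2610) + 1982) - 1686 = (2608 + 1982) - 1686 = 4590 - 1686 = 2904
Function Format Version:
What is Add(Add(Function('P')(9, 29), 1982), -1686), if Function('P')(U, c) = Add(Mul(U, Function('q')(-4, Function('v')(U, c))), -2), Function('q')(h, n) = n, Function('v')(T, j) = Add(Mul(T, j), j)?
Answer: 2904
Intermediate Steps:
Function('v')(T, j) = Add(j, Mul(T, j))
Function('P')(U, c) = Add(-2, Mul(U, c, Add(1, U))) (Function('P')(U, c) = Add(Mul(U, Mul(c, Add(1, U))), -2) = Add(Mul(U, c, Add(1, U)), -2) = Add(-2, Mul(U, c, Add(1, U))))
Add(Add(Function('P')(9, 29), 1982), -1686) = Add(Add(Add(-2, Mul(9, 29, Add(1, 9))), 1982), -1686) = Add(Add(Add(-2, Mul(9, 29, 10)), 1982), -1686) = Add(Add(Add(-2, 2610), 1982), -1686) = Add(Add(2608, 1982), -1686) = Add(4590, -1686) = 2904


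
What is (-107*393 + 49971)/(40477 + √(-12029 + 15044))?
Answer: 160288920/819192257 - 11880*√335/819192257 ≈ 0.19540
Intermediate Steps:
(-107*393 + 49971)/(40477 + √(-12029 + 15044)) = (-42051 + 49971)/(40477 + √3015) = 7920/(40477 + 3*√335)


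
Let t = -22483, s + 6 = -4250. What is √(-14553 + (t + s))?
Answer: 6*I*√1147 ≈ 203.2*I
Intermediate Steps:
s = -4256 (s = -6 - 4250 = -4256)
√(-14553 + (t + s)) = √(-14553 + (-22483 - 4256)) = √(-14553 - 26739) = √(-41292) = 6*I*√1147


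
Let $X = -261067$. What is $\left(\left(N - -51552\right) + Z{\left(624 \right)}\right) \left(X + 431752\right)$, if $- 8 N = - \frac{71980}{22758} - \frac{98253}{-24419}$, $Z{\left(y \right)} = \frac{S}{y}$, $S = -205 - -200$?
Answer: $\frac{44692135940539185}{5079152} \approx 8.7991 \cdot 10^{9}$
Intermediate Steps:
$S = -5$ ($S = -205 + 200 = -5$)
$Z{\left(y \right)} = - \frac{5}{y}$
$N = - \frac{239181077}{2222910408}$ ($N = - \frac{- \frac{71980}{22758} - \frac{98253}{-24419}}{8} = - \frac{\left(-71980\right) \frac{1}{22758} - - \frac{98253}{24419}}{8} = - \frac{- \frac{35990}{11379} + \frac{98253}{24419}}{8} = \left(- \frac{1}{8}\right) \frac{239181077}{277863801} = - \frac{239181077}{2222910408} \approx -0.1076$)
$\left(\left(N - -51552\right) + Z{\left(624 \right)}\right) \left(X + 431752\right) = \left(\left(- \frac{239181077}{2222910408} - -51552\right) - \frac{5}{624}\right) \left(-261067 + 431752\right) = \left(\left(- \frac{239181077}{2222910408} + 51552\right) - \frac{5}{624}\right) 170685 = \left(\frac{114595238172139}{2222910408} - \frac{5}{624}\right) 170685 = \frac{2979475729369279}{57795670608} \cdot 170685 = \frac{44692135940539185}{5079152}$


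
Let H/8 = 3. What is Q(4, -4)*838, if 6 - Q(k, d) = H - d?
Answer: -18436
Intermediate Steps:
H = 24 (H = 8*3 = 24)
Q(k, d) = -18 + d (Q(k, d) = 6 - (24 - d) = 6 + (-24 + d) = -18 + d)
Q(4, -4)*838 = (-18 - 4)*838 = -22*838 = -18436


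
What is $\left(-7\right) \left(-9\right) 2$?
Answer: $126$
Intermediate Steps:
$\left(-7\right) \left(-9\right) 2 = 63 \cdot 2 = 126$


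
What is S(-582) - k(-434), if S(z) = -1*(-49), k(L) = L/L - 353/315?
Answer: 15473/315 ≈ 49.121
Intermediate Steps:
k(L) = -38/315 (k(L) = 1 - 353*1/315 = 1 - 353/315 = -38/315)
S(z) = 49
S(-582) - k(-434) = 49 - 1*(-38/315) = 49 + 38/315 = 15473/315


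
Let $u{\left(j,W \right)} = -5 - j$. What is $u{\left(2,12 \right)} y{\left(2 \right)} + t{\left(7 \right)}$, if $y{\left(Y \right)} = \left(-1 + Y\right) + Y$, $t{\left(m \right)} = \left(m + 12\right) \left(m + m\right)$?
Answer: $245$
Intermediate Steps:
$t{\left(m \right)} = 2 m \left(12 + m\right)$ ($t{\left(m \right)} = \left(12 + m\right) 2 m = 2 m \left(12 + m\right)$)
$y{\left(Y \right)} = -1 + 2 Y$
$u{\left(2,12 \right)} y{\left(2 \right)} + t{\left(7 \right)} = \left(-5 - 2\right) \left(-1 + 2 \cdot 2\right) + 2 \cdot 7 \left(12 + 7\right) = \left(-5 - 2\right) \left(-1 + 4\right) + 2 \cdot 7 \cdot 19 = \left(-7\right) 3 + 266 = -21 + 266 = 245$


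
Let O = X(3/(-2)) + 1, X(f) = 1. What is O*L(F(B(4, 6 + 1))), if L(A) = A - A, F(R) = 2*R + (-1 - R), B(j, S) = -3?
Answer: 0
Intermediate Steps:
F(R) = -1 + R
L(A) = 0
O = 2 (O = 1 + 1 = 2)
O*L(F(B(4, 6 + 1))) = 2*0 = 0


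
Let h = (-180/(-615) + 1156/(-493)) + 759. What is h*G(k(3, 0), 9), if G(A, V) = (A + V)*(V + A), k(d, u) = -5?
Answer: 14400176/1189 ≈ 12111.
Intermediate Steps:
G(A, V) = (A + V)² (G(A, V) = (A + V)*(A + V) = (A + V)²)
h = 900011/1189 (h = (-180*(-1/615) + 1156*(-1/493)) + 759 = (12/41 - 68/29) + 759 = -2440/1189 + 759 = 900011/1189 ≈ 756.95)
h*G(k(3, 0), 9) = 900011*(-5 + 9)²/1189 = (900011/1189)*4² = (900011/1189)*16 = 14400176/1189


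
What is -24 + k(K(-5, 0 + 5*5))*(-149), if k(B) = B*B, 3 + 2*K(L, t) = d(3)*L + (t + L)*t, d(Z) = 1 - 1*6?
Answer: -10150053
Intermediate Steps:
d(Z) = -5 (d(Z) = 1 - 6 = -5)
K(L, t) = -3/2 - 5*L/2 + t*(L + t)/2 (K(L, t) = -3/2 + (-5*L + (t + L)*t)/2 = -3/2 + (-5*L + (L + t)*t)/2 = -3/2 + (-5*L + t*(L + t))/2 = -3/2 + (-5*L/2 + t*(L + t)/2) = -3/2 - 5*L/2 + t*(L + t)/2)
k(B) = B²
-24 + k(K(-5, 0 + 5*5))*(-149) = -24 + (-3/2 + (0 + 5*5)²/2 - 5/2*(-5) + (½)*(-5)*(0 + 5*5))²*(-149) = -24 + (-3/2 + (0 + 25)²/2 + 25/2 + (½)*(-5)*(0 + 25))²*(-149) = -24 + (-3/2 + (½)*25² + 25/2 + (½)*(-5)*25)²*(-149) = -24 + (-3/2 + (½)*625 + 25/2 - 125/2)²*(-149) = -24 + (-3/2 + 625/2 + 25/2 - 125/2)²*(-149) = -24 + 261²*(-149) = -24 + 68121*(-149) = -24 - 10150029 = -10150053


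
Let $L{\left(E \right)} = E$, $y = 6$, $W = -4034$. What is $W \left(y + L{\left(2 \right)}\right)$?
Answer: $-32272$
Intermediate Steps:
$W \left(y + L{\left(2 \right)}\right) = - 4034 \left(6 + 2\right) = \left(-4034\right) 8 = -32272$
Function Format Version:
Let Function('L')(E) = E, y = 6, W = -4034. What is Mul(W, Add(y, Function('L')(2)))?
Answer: -32272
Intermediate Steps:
Mul(W, Add(y, Function('L')(2))) = Mul(-4034, Add(6, 2)) = Mul(-4034, 8) = -32272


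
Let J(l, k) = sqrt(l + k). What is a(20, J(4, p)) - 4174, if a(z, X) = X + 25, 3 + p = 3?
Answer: -4147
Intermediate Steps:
p = 0 (p = -3 + 3 = 0)
J(l, k) = sqrt(k + l)
a(z, X) = 25 + X
a(20, J(4, p)) - 4174 = (25 + sqrt(0 + 4)) - 4174 = (25 + sqrt(4)) - 4174 = (25 + 2) - 4174 = 27 - 4174 = -4147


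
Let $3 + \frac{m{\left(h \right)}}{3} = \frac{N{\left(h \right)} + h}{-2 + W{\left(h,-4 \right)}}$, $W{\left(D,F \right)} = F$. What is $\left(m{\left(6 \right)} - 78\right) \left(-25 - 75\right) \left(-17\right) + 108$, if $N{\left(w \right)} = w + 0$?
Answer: $-157992$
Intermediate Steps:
$N{\left(w \right)} = w$
$m{\left(h \right)} = -9 - h$ ($m{\left(h \right)} = -9 + 3 \frac{h + h}{-2 - 4} = -9 + 3 \frac{2 h}{-6} = -9 + 3 \cdot 2 h \left(- \frac{1}{6}\right) = -9 + 3 \left(- \frac{h}{3}\right) = -9 - h$)
$\left(m{\left(6 \right)} - 78\right) \left(-25 - 75\right) \left(-17\right) + 108 = \left(\left(-9 - 6\right) - 78\right) \left(-25 - 75\right) \left(-17\right) + 108 = \left(\left(-9 - 6\right) - 78\right) \left(-100\right) \left(-17\right) + 108 = \left(-15 - 78\right) \left(-100\right) \left(-17\right) + 108 = \left(-93\right) \left(-100\right) \left(-17\right) + 108 = 9300 \left(-17\right) + 108 = -158100 + 108 = -157992$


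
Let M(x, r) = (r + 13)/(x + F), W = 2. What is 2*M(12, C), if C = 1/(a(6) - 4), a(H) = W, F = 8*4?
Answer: 25/44 ≈ 0.56818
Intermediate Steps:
F = 32
a(H) = 2
C = -½ (C = 1/(2 - 4) = 1/(-2) = -½ ≈ -0.50000)
M(x, r) = (13 + r)/(32 + x) (M(x, r) = (r + 13)/(x + 32) = (13 + r)/(32 + x))
2*M(12, C) = 2*((13 - ½)/(32 + 12)) = 2*((25/2)/44) = 2*((1/44)*(25/2)) = 2*(25/88) = 25/44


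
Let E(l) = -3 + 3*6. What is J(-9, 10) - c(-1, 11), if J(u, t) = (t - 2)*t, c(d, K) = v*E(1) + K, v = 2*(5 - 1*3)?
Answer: 9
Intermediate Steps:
E(l) = 15 (E(l) = -3 + 18 = 15)
v = 4 (v = 2*(5 - 3) = 2*2 = 4)
c(d, K) = 60 + K (c(d, K) = 4*15 + K = 60 + K)
J(u, t) = t*(-2 + t) (J(u, t) = (-2 + t)*t = t*(-2 + t))
J(-9, 10) - c(-1, 11) = 10*(-2 + 10) - (60 + 11) = 10*8 - 1*71 = 80 - 71 = 9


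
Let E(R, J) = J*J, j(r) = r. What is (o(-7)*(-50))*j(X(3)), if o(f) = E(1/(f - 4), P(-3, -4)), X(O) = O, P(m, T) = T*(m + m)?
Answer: -86400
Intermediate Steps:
P(m, T) = 2*T*m (P(m, T) = T*(2*m) = 2*T*m)
E(R, J) = J**2
o(f) = 576 (o(f) = (2*(-4)*(-3))**2 = 24**2 = 576)
(o(-7)*(-50))*j(X(3)) = (576*(-50))*3 = -28800*3 = -86400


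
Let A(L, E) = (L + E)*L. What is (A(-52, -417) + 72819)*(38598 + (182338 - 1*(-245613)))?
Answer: 45351828643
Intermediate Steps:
A(L, E) = L*(E + L) (A(L, E) = (E + L)*L = L*(E + L))
(A(-52, -417) + 72819)*(38598 + (182338 - 1*(-245613))) = (-52*(-417 - 52) + 72819)*(38598 + (182338 - 1*(-245613))) = (-52*(-469) + 72819)*(38598 + (182338 + 245613)) = (24388 + 72819)*(38598 + 427951) = 97207*466549 = 45351828643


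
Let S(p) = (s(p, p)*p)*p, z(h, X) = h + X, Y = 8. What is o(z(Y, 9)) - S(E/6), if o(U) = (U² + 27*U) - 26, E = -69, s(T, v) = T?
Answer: 17943/8 ≈ 2242.9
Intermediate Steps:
z(h, X) = X + h
o(U) = -26 + U² + 27*U
S(p) = p³ (S(p) = (p*p)*p = p²*p = p³)
o(z(Y, 9)) - S(E/6) = (-26 + (9 + 8)² + 27*(9 + 8)) - (-69/6)³ = (-26 + 17² + 27*17) - (-69*⅙)³ = (-26 + 289 + 459) - (-23/2)³ = 722 - 1*(-12167/8) = 722 + 12167/8 = 17943/8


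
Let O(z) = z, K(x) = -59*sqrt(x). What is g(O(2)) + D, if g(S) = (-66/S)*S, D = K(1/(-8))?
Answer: -66 - 59*I*sqrt(2)/4 ≈ -66.0 - 20.86*I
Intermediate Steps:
D = -59*I*sqrt(2)/4 ≈ -20.86*I
g(S) = -66
g(O(2)) + D = -66 - 59*I*sqrt(2)/4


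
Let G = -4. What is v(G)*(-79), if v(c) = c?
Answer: 316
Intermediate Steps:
v(G)*(-79) = -4*(-79) = 316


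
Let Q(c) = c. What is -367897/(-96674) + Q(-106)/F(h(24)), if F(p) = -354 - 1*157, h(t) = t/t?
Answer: 198242811/49400414 ≈ 4.0130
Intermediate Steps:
h(t) = 1
F(p) = -511 (F(p) = -354 - 157 = -511)
-367897/(-96674) + Q(-106)/F(h(24)) = -367897/(-96674) - 106/(-511) = -367897*(-1/96674) - 106*(-1/511) = 367897/96674 + 106/511 = 198242811/49400414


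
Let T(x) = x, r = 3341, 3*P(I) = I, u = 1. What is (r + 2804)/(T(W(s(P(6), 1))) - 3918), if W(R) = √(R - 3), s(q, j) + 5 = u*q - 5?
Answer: -4815222/3070147 - 1229*I*√11/3070147 ≈ -1.5684 - 0.0013277*I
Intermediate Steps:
P(I) = I/3
s(q, j) = -10 + q (s(q, j) = -5 + (1*q - 5) = -5 + (q - 5) = -5 + (-5 + q) = -10 + q)
W(R) = √(-3 + R)
(r + 2804)/(T(W(s(P(6), 1))) - 3918) = (3341 + 2804)/(√(-3 + (-10 + (⅓)*6)) - 3918) = 6145/(√(-3 + (-10 + 2)) - 3918) = 6145/(√(-3 - 8) - 3918) = 6145/(√(-11) - 3918) = 6145/(I*√11 - 3918) = 6145/(-3918 + I*√11)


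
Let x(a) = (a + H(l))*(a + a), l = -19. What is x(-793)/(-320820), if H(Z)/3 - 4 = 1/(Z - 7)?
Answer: -1238849/320820 ≈ -3.8615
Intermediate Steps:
H(Z) = 12 + 3/(-7 + Z) (H(Z) = 12 + 3/(Z - 7) = 12 + 3/(-7 + Z))
x(a) = 2*a*(309/26 + a) (x(a) = (a + 3*(-27 + 4*(-19))/(-7 - 19))*(a + a) = (a + 3*(-27 - 76)/(-26))*(2*a) = (a + 3*(-1/26)*(-103))*(2*a) = (a + 309/26)*(2*a) = (309/26 + a)*(2*a) = 2*a*(309/26 + a))
x(-793)/(-320820) = ((1/13)*(-793)*(309 + 26*(-793)))/(-320820) = ((1/13)*(-793)*(309 - 20618))*(-1/320820) = ((1/13)*(-793)*(-20309))*(-1/320820) = 1238849*(-1/320820) = -1238849/320820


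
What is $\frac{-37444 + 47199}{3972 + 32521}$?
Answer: $\frac{9755}{36493} \approx 0.26731$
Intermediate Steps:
$\frac{-37444 + 47199}{3972 + 32521} = \frac{9755}{36493}$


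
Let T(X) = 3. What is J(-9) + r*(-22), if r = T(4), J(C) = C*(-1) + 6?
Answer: -51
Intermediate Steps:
J(C) = 6 - C (J(C) = -C + 6 = 6 - C)
r = 3
J(-9) + r*(-22) = (6 - 1*(-9)) + 3*(-22) = (6 + 9) - 66 = 15 - 66 = -51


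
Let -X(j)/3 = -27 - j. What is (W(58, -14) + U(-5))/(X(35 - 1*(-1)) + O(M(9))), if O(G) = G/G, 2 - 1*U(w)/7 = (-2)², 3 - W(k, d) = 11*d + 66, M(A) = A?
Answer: 77/190 ≈ 0.40526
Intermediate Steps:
W(k, d) = -63 - 11*d (W(k, d) = 3 - (11*d + 66) = 3 - (66 + 11*d) = 3 + (-66 - 11*d) = -63 - 11*d)
U(w) = -14 (U(w) = 14 - 7*(-2)² = 14 - 7*4 = 14 - 28 = -14)
X(j) = 81 + 3*j (X(j) = -3*(-27 - j) = 81 + 3*j)
O(G) = 1
(W(58, -14) + U(-5))/(X(35 - 1*(-1)) + O(M(9))) = ((-63 - 11*(-14)) - 14)/((81 + 3*(35 - 1*(-1))) + 1) = ((-63 + 154) - 14)/((81 + 3*(35 + 1)) + 1) = (91 - 14)/((81 + 3*36) + 1) = 77/((81 + 108) + 1) = 77/(189 + 1) = 77/190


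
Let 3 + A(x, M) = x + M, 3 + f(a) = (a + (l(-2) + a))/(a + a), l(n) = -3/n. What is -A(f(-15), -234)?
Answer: 4781/20 ≈ 239.05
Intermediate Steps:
f(a) = -3 + (3/2 + 2*a)/(2*a) (f(a) = -3 + (a + (-3/(-2) + a))/(a + a) = -3 + (a + (-3*(-½) + a))/((2*a)) = -3 + (a + (3/2 + a))*(1/(2*a)) = -3 + (3/2 + 2*a)*(1/(2*a)) = -3 + (3/2 + 2*a)/(2*a))
A(x, M) = -3 + M + x (A(x, M) = -3 + (x + M) = -3 + (M + x) = -3 + M + x)
-A(f(-15), -234) = -(-3 - 234 + (-2 + (¾)/(-15))) = -(-3 - 234 + (-2 + (¾)*(-1/15))) = -(-3 - 234 + (-2 - 1/20)) = -(-3 - 234 - 41/20) = -1*(-4781/20) = 4781/20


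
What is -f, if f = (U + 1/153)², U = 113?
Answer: -298944100/23409 ≈ -12770.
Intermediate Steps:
f = 298944100/23409 (f = (113 + 1/153)² = (17290/153)² = 298944100/23409 ≈ 12770.)
-f = -1*298944100/23409 = -298944100/23409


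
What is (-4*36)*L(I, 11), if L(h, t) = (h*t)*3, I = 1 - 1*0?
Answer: -4752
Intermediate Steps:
I = 1 (I = 1 + 0 = 1)
L(h, t) = 3*h*t
(-4*36)*L(I, 11) = (-4*36)*(3*1*11) = -144*33 = -4752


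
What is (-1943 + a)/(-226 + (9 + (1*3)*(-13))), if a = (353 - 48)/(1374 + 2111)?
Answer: 677105/89216 ≈ 7.5895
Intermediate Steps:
a = 61/697 (a = 305/3485 = 305*(1/3485) = 61/697 ≈ 0.087518)
(-1943 + a)/(-226 + (9 + (1*3)*(-13))) = (-1943 + 61/697)/(-226 + (9 + (1*3)*(-13))) = -1354210/(697*(-226 + (9 + 3*(-13)))) = -1354210/(697*(-226 + (9 - 39))) = -1354210/(697*(-226 - 30)) = -1354210/697/(-256) = -1354210/697*(-1/256) = 677105/89216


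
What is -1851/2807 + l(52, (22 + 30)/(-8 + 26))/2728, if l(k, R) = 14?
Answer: -2505115/3828748 ≈ -0.65429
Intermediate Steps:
-1851/2807 + l(52, (22 + 30)/(-8 + 26))/2728 = -1851/2807 + 14/2728 = -1851*1/2807 + 14*(1/2728) = -1851/2807 + 7/1364 = -2505115/3828748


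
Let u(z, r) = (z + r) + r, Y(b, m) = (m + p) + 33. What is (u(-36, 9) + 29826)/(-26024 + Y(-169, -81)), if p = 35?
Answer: -3312/2893 ≈ -1.1448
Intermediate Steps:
Y(b, m) = 68 + m (Y(b, m) = (m + 35) + 33 = (35 + m) + 33 = 68 + m)
u(z, r) = z + 2*r (u(z, r) = (r + z) + r = z + 2*r)
(u(-36, 9) + 29826)/(-26024 + Y(-169, -81)) = ((-36 + 2*9) + 29826)/(-26024 + (68 - 81)) = ((-36 + 18) + 29826)/(-26024 - 13) = (-18 + 29826)/(-26037) = 29808*(-1/26037) = -3312/2893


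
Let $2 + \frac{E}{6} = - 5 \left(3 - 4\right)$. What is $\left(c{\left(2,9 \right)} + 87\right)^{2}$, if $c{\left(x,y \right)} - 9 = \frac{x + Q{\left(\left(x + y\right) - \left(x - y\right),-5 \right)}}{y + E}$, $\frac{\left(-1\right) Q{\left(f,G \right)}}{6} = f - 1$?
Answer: $\frac{6210064}{729} \approx 8518.6$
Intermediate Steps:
$E = 18$ ($E = -12 + 6 \left(- 5 \left(3 - 4\right)\right) = -12 + 6 \left(\left(-5\right) \left(-1\right)\right) = -12 + 6 \cdot 5 = -12 + 30 = 18$)
$Q{\left(f,G \right)} = 6 - 6 f$ ($Q{\left(f,G \right)} = - 6 \left(f - 1\right) = - 6 \left(-1 + f\right) = 6 - 6 f$)
$c{\left(x,y \right)} = 9 + \frac{6 + x - 12 y}{18 + y}$ ($c{\left(x,y \right)} = 9 + \frac{x - \left(-6 + 6 \left(\left(x + y\right) - \left(x - y\right)\right)\right)}{y + 18} = 9 + \frac{x - \left(-6 + 6 \cdot 2 y\right)}{18 + y} = 9 + \frac{x - \left(-6 + 12 y\right)}{18 + y} = 9 + \frac{6 + x - 12 y}{18 + y}$)
$\left(c{\left(2,9 \right)} + 87\right)^{2} = \left(\frac{168 + 2 - 27}{18 + 9} + 87\right)^{2} = \left(\frac{168 + 2 - 27}{27} + 87\right)^{2} = \left(\frac{1}{27} \cdot 143 + 87\right)^{2} = \left(\frac{143}{27} + 87\right)^{2} = \left(\frac{2492}{27}\right)^{2} = \frac{6210064}{729}$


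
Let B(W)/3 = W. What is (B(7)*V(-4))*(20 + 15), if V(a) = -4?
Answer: -2940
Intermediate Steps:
B(W) = 3*W
(B(7)*V(-4))*(20 + 15) = ((3*7)*(-4))*(20 + 15) = (21*(-4))*35 = -84*35 = -2940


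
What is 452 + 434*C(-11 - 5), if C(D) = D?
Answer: -6492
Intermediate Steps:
452 + 434*C(-11 - 5) = 452 + 434*(-11 - 5) = 452 + 434*(-16) = 452 - 6944 = -6492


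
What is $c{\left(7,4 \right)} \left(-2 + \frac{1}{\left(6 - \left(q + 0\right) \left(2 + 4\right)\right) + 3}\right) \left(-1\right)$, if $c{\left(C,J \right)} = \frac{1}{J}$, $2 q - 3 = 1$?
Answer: $\frac{7}{12} \approx 0.58333$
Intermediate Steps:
$q = 2$ ($q = \frac{3}{2} + \frac{1}{2} \cdot 1 = \frac{3}{2} + \frac{1}{2} = 2$)
$c{\left(7,4 \right)} \left(-2 + \frac{1}{\left(6 - \left(q + 0\right) \left(2 + 4\right)\right) + 3}\right) \left(-1\right) = \frac{\left(-2 + \frac{1}{\left(6 - \left(2 + 0\right) \left(2 + 4\right)\right) + 3}\right) \left(-1\right)}{4} = \frac{\left(-2 + \frac{1}{\left(6 - 2 \cdot 6\right) + 3}\right) \left(-1\right)}{4} = \frac{\left(-2 + \frac{1}{\left(6 - 12\right) + 3}\right) \left(-1\right)}{4} = \frac{\left(-2 + \frac{1}{-6 + 3}\right) \left(-1\right)}{4} = \frac{\left(-2 + \frac{1}{-3}\right) \left(-1\right)}{4} = \frac{\left(-2 - \frac{1}{3}\right) \left(-1\right)}{4} = \frac{\left(- \frac{7}{3}\right) \left(-1\right)}{4} = \frac{1}{4} \cdot \frac{7}{3} = \frac{7}{12}$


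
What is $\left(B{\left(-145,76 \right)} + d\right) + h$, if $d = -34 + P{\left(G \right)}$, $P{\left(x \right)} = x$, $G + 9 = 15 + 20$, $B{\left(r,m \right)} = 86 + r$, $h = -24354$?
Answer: $-24421$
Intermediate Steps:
$G = 26$ ($G = -9 + \left(15 + 20\right) = -9 + 35 = 26$)
$d = -8$ ($d = -34 + 26 = -8$)
$\left(B{\left(-145,76 \right)} + d\right) + h = \left(\left(86 - 145\right) - 8\right) - 24354 = \left(-59 - 8\right) - 24354 = -67 - 24354 = -24421$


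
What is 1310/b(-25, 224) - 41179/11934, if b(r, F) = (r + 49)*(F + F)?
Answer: -35593589/10692864 ≈ -3.3287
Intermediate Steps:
b(r, F) = 2*F*(49 + r) (b(r, F) = (49 + r)*(2*F) = 2*F*(49 + r))
1310/b(-25, 224) - 41179/11934 = 1310/((2*224*(49 - 25))) - 41179/11934 = 1310/((2*224*24)) - 41179*1/11934 = 1310/10752 - 41179/11934 = 1310*(1/10752) - 41179/11934 = 655/5376 - 41179/11934 = -35593589/10692864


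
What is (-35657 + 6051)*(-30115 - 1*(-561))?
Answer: 874975724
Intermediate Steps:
(-35657 + 6051)*(-30115 - 1*(-561)) = -29606*(-30115 + 561) = -29606*(-29554) = 874975724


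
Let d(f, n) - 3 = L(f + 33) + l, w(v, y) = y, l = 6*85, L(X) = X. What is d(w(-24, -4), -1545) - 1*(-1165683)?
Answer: 1166225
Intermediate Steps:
l = 510
d(f, n) = 546 + f (d(f, n) = 3 + ((f + 33) + 510) = 3 + ((33 + f) + 510) = 3 + (543 + f) = 546 + f)
d(w(-24, -4), -1545) - 1*(-1165683) = (546 - 4) - 1*(-1165683) = 542 + 1165683 = 1166225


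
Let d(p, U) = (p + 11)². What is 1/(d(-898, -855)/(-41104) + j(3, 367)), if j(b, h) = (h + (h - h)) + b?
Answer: 41104/14421711 ≈ 0.0028501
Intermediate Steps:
j(b, h) = b + h (j(b, h) = (h + 0) + b = h + b = b + h)
d(p, U) = (11 + p)²
1/(d(-898, -855)/(-41104) + j(3, 367)) = 1/((11 - 898)²/(-41104) + (3 + 367)) = 1/((-887)²*(-1/41104) + 370) = 1/(786769*(-1/41104) + 370) = 1/(-786769/41104 + 370) = 1/(14421711/41104) = 41104/14421711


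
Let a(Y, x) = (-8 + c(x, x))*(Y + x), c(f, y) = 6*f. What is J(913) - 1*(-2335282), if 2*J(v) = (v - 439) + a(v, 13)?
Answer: 2367929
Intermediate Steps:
a(Y, x) = (-8 + 6*x)*(Y + x)
J(v) = 471/2 + 71*v/2 (J(v) = ((v - 439) + (-8*v - 8*13 + 6*13² + 6*v*13))/2 = ((-439 + v) + (-8*v - 104 + 6*169 + 78*v))/2 = ((-439 + v) + (-8*v - 104 + 1014 + 78*v))/2 = ((-439 + v) + (910 + 70*v))/2 = (471 + 71*v)/2 = 471/2 + 71*v/2)
J(913) - 1*(-2335282) = (471/2 + (71/2)*913) - 1*(-2335282) = (471/2 + 64823/2) + 2335282 = 32647 + 2335282 = 2367929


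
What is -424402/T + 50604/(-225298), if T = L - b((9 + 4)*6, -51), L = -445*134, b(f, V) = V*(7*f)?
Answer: 23502131065/1790217908 ≈ 13.128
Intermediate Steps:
b(f, V) = 7*V*f
L = -59630
T = -31784 (T = -59630 - 7*(-51)*(9 + 4)*6 = -59630 - 7*(-51)*13*6 = -59630 - 7*(-51)*78 = -59630 - 1*(-27846) = -59630 + 27846 = -31784)
-424402/T + 50604/(-225298) = -424402/(-31784) + 50604/(-225298) = -424402*(-1/31784) + 50604*(-1/225298) = 212201/15892 - 25302/112649 = 23502131065/1790217908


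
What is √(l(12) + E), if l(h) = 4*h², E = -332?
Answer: 2*√61 ≈ 15.620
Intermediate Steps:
√(l(12) + E) = √(4*12² - 332) = √(4*144 - 332) = √(576 - 332) = √244 = 2*√61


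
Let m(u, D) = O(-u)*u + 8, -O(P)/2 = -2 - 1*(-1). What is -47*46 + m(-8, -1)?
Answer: -2170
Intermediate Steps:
O(P) = 2 (O(P) = -2*(-2 - 1*(-1)) = -2*(-2 + 1) = -2*(-1) = 2)
m(u, D) = 8 + 2*u (m(u, D) = 2*u + 8 = 8 + 2*u)
-47*46 + m(-8, -1) = -47*46 + (8 + 2*(-8)) = -2162 + (8 - 16) = -2162 - 8 = -2170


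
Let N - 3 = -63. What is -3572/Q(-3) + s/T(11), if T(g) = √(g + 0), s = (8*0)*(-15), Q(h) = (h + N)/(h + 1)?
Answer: -7144/63 ≈ -113.40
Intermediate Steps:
N = -60 (N = 3 - 63 = -60)
Q(h) = (-60 + h)/(1 + h) (Q(h) = (h - 60)/(h + 1) = (-60 + h)/(1 + h))
s = 0 (s = 0*(-15) = 0)
T(g) = √g
-3572/Q(-3) + s/T(11) = -3572*(1 - 3)/(-60 - 3) + 0/(√11) = -3572/(-63/(-2)) + 0*(√11/11) = -3572/((-½*(-63))) + 0 = -3572/63/2 + 0 = -3572*2/63 + 0 = -7144/63 + 0 = -7144/63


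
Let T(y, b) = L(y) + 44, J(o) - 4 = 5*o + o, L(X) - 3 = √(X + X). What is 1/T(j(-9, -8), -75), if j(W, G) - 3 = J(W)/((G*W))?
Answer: 846/39679 - 3*√166/39679 ≈ 0.020347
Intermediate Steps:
L(X) = 3 + √2*√X (L(X) = 3 + √(X + X) = 3 + √(2*X) = 3 + √2*√X)
J(o) = 4 + 6*o (J(o) = 4 + (5*o + o) = 4 + 6*o)
j(W, G) = 3 + (4 + 6*W)/(G*W) (j(W, G) = 3 + (4 + 6*W)/((G*W)) = 3 + (4 + 6*W)*(1/(G*W)) = 3 + (4 + 6*W)/(G*W))
T(y, b) = 47 + √2*√y (T(y, b) = (3 + √2*√y) + 44 = 47 + √2*√y)
1/T(j(-9, -8), -75) = 1/(47 + √2*√(3 + 6/(-8) + 4/(-8*(-9)))) = 1/(47 + √2*√(3 + 6*(-⅛) + 4*(-⅛)*(-⅑))) = 1/(47 + √2*√(3 - ¾ + 1/18)) = 1/(47 + √2*√(83/36)) = 1/(47 + √2*(√83/6)) = 1/(47 + √166/6)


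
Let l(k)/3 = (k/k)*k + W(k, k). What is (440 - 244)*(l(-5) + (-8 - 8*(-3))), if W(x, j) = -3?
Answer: -1568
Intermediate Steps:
l(k) = -9 + 3*k (l(k) = 3*((k/k)*k - 3) = 3*(1*k - 3) = 3*(k - 3) = 3*(-3 + k) = -9 + 3*k)
(440 - 244)*(l(-5) + (-8 - 8*(-3))) = (440 - 244)*((-9 + 3*(-5)) + (-8 - 8*(-3))) = 196*((-9 - 15) + (-8 + 24)) = 196*(-24 + 16) = 196*(-8) = -1568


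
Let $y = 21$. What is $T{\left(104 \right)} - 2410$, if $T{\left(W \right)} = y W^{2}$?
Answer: $224726$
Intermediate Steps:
$T{\left(W \right)} = 21 W^{2}$
$T{\left(104 \right)} - 2410 = 21 \cdot 104^{2} - 2410 = 21 \cdot 10816 - 2410 = 227136 - 2410 = 224726$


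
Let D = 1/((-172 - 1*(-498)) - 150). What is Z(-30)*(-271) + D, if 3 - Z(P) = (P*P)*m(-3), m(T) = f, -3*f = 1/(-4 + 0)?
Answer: 3434113/176 ≈ 19512.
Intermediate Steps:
f = 1/12 (f = -1/(3*(-4 + 0)) = -1/3/(-4) = -1/3*(-1/4) = 1/12 ≈ 0.083333)
m(T) = 1/12
Z(P) = 3 - P**2/12 (Z(P) = 3 - P*P/12 = 3 - P**2/12)
D = 1/176 (D = 1/((-172 + 498) - 150) = 1/(326 - 150) = 1/176 ≈ 0.0056818)
Z(-30)*(-271) + D = (3 - 1/12*(-30)**2)*(-271) + 1/176 = (3 - 1/12*900)*(-271) + 1/176 = (3 - 75)*(-271) + 1/176 = -72*(-271) + 1/176 = 19512 + 1/176 = 3434113/176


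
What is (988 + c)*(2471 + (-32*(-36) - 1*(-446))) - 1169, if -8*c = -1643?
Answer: 38837391/8 ≈ 4.8547e+6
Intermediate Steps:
c = 1643/8 (c = -⅛*(-1643) = 1643/8 ≈ 205.38)
(988 + c)*(2471 + (-32*(-36) - 1*(-446))) - 1169 = (988 + 1643/8)*(2471 + (-32*(-36) - 1*(-446))) - 1169 = 9547*(2471 + (1152 + 446))/8 - 1169 = 9547*(2471 + 1598)/8 - 1169 = (9547/8)*4069 - 1169 = 38846743/8 - 1169 = 38837391/8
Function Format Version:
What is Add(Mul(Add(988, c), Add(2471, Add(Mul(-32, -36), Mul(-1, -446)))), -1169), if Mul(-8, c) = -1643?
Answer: Rational(38837391, 8) ≈ 4.8547e+6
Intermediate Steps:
c = Rational(1643, 8) (c = Mul(Rational(-1, 8), -1643) = Rational(1643, 8) ≈ 205.38)
Add(Mul(Add(988, c), Add(2471, Add(Mul(-32, -36), Mul(-1, -446)))), -1169) = Add(Mul(Add(988, Rational(1643, 8)), Add(2471, Add(Mul(-32, -36), Mul(-1, -446)))), -1169) = Add(Mul(Rational(9547, 8), Add(2471, Add(1152, 446))), -1169) = Add(Mul(Rational(9547, 8), Add(2471, 1598)), -1169) = Add(Mul(Rational(9547, 8), 4069), -1169) = Add(Rational(38846743, 8), -1169) = Rational(38837391, 8)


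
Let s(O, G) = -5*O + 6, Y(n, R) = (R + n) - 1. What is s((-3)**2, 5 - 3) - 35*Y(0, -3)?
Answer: 101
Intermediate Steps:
Y(n, R) = -1 + R + n
s(O, G) = 6 - 5*O
s((-3)**2, 5 - 3) - 35*Y(0, -3) = (6 - 5*(-3)**2) - 35*(-1 - 3 + 0) = (6 - 5*9) - 35*(-4) = (6 - 45) + 140 = -39 + 140 = 101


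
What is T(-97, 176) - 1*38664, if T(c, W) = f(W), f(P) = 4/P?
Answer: -1701215/44 ≈ -38664.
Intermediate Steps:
T(c, W) = 4/W
T(-97, 176) - 1*38664 = 4/176 - 1*38664 = 4*(1/176) - 38664 = 1/44 - 38664 = -1701215/44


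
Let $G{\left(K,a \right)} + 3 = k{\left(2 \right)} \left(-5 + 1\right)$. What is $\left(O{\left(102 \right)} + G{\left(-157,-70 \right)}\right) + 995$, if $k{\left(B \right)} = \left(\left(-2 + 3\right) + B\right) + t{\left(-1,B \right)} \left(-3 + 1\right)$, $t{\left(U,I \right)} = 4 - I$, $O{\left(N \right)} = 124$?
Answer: $1120$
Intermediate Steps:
$k{\left(B \right)} = -7 + 3 B$ ($k{\left(B \right)} = \left(\left(-2 + 3\right) + B\right) + \left(4 - B\right) \left(-3 + 1\right) = \left(1 + B\right) + \left(4 - B\right) \left(-2\right) = \left(1 + B\right) + \left(-8 + 2 B\right) = -7 + 3 B$)
$G{\left(K,a \right)} = 1$ ($G{\left(K,a \right)} = -3 + \left(-7 + 3 \cdot 2\right) \left(-5 + 1\right) = -3 + \left(-7 + 6\right) \left(-4\right) = -3 - -4 = -3 + 4 = 1$)
$\left(O{\left(102 \right)} + G{\left(-157,-70 \right)}\right) + 995 = \left(124 + 1\right) + 995 = 125 + 995 = 1120$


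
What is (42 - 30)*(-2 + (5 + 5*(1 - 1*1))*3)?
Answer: 156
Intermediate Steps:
(42 - 30)*(-2 + (5 + 5*(1 - 1*1))*3) = 12*(-2 + (5 + 5*(1 - 1))*3) = 12*(-2 + (5 + 5*0)*3) = 12*(-2 + (5 + 0)*3) = 12*(-2 + 5*3) = 12*(-2 + 15) = 12*13 = 156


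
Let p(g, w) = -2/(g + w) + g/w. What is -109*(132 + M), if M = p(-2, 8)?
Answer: -171893/12 ≈ -14324.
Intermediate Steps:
M = -7/12 (M = ((-2)² - 2*8 - 2*8)/(8*(-2 + 8)) = (⅛)*(4 - 16 - 16)/6 = (⅛)*(⅙)*(-28) = -7/12 ≈ -0.58333)
-109*(132 + M) = -109*(132 - 7/12) = -109*1577/12 = -171893/12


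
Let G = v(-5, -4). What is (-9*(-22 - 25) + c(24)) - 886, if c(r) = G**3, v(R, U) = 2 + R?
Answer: -490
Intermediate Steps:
G = -3 (G = 2 - 5 = -3)
c(r) = -27 (c(r) = (-3)**3 = -27)
(-9*(-22 - 25) + c(24)) - 886 = (-9*(-22 - 25) - 27) - 886 = (-9*(-47) - 27) - 886 = (423 - 27) - 886 = 396 - 886 = -490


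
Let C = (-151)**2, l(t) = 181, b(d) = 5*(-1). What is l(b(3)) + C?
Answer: 22982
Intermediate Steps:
b(d) = -5
C = 22801
l(b(3)) + C = 181 + 22801 = 22982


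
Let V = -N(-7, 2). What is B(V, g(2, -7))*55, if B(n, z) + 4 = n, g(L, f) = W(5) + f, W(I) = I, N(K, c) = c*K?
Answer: 550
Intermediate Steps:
N(K, c) = K*c
V = 14 (V = -(-7)*2 = -1*(-14) = 14)
g(L, f) = 5 + f
B(n, z) = -4 + n
B(V, g(2, -7))*55 = (-4 + 14)*55 = 10*55 = 550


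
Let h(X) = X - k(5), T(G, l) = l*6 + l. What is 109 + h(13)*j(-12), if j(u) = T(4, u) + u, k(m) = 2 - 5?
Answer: -1427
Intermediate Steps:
k(m) = -3
T(G, l) = 7*l (T(G, l) = 6*l + l = 7*l)
h(X) = 3 + X (h(X) = X - 1*(-3) = X + 3 = 3 + X)
j(u) = 8*u (j(u) = 7*u + u = 8*u)
109 + h(13)*j(-12) = 109 + (3 + 13)*(8*(-12)) = 109 + 16*(-96) = 109 - 1536 = -1427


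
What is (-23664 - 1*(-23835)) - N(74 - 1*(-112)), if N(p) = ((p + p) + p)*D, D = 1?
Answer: -387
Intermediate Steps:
N(p) = 3*p (N(p) = ((p + p) + p)*1 = (2*p + p)*1 = (3*p)*1 = 3*p)
(-23664 - 1*(-23835)) - N(74 - 1*(-112)) = (-23664 - 1*(-23835)) - 3*(74 - 1*(-112)) = (-23664 + 23835) - 3*(74 + 112) = 171 - 3*186 = 171 - 1*558 = 171 - 558 = -387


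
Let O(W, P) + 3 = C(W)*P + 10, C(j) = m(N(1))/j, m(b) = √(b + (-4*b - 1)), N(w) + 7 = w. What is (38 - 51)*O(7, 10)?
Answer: -91 - 130*√17/7 ≈ -167.57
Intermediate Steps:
N(w) = -7 + w
m(b) = √(-1 - 3*b) (m(b) = √(b + (-1 - 4*b)) = √(-1 - 3*b))
C(j) = √17/j (C(j) = √(-1 - 3*(-7 + 1))/j = √(-1 - 3*(-6))/j = √(-1 + 18)/j = √17/j)
O(W, P) = 7 + P*√17/W (O(W, P) = -3 + ((√17/W)*P + 10) = -3 + (P*√17/W + 10) = -3 + (10 + P*√17/W) = 7 + P*√17/W)
(38 - 51)*O(7, 10) = (38 - 51)*(7 + 10*√17/7) = -13*(7 + 10*√17*(⅐)) = -13*(7 + 10*√17/7) = -91 - 130*√17/7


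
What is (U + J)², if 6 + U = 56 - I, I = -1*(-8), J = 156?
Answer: 39204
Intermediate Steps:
I = 8
U = 42 (U = -6 + (56 - 1*8) = -6 + (56 - 8) = -6 + 48 = 42)
(U + J)² = (42 + 156)² = 198² = 39204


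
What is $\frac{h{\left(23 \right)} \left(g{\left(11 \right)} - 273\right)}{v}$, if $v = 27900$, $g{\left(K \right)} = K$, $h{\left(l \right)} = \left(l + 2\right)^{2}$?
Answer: $- \frac{3275}{558} \approx -5.8692$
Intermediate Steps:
$h{\left(l \right)} = \left(2 + l\right)^{2}$
$\frac{h{\left(23 \right)} \left(g{\left(11 \right)} - 273\right)}{v} = \frac{\left(2 + 23\right)^{2} \left(11 - 273\right)}{27900} = 25^{2} \left(-262\right) \frac{1}{27900} = 625 \left(-262\right) \frac{1}{27900} = \left(-163750\right) \frac{1}{27900} = - \frac{3275}{558}$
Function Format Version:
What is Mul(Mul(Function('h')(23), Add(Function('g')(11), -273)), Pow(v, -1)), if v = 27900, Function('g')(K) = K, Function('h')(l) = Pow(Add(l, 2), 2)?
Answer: Rational(-3275, 558) ≈ -5.8692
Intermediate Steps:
Function('h')(l) = Pow(Add(2, l), 2)
Mul(Mul(Function('h')(23), Add(Function('g')(11), -273)), Pow(v, -1)) = Mul(Mul(Pow(Add(2, 23), 2), Add(11, -273)), Pow(27900, -1)) = Mul(Mul(Pow(25, 2), -262), Rational(1, 27900)) = Mul(Mul(625, -262), Rational(1, 27900)) = Mul(-163750, Rational(1, 27900)) = Rational(-3275, 558)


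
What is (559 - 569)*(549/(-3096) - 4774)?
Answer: 8211585/172 ≈ 47742.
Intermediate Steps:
(559 - 569)*(549/(-3096) - 4774) = -10*(549*(-1/3096) - 4774) = -10*(-61/344 - 4774) = -10*(-1642317/344) = 8211585/172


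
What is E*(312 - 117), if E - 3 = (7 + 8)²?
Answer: 44460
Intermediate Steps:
E = 228 (E = 3 + (7 + 8)² = 3 + 15² = 3 + 225 = 228)
E*(312 - 117) = 228*(312 - 117) = 228*195 = 44460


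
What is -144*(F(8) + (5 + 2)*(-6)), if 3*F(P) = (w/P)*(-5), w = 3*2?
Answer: 6228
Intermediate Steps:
w = 6
F(P) = -10/P (F(P) = ((6/P)*(-5))/3 = (-30/P)/3 = -10/P)
-144*(F(8) + (5 + 2)*(-6)) = -144*(-10/8 + (5 + 2)*(-6)) = -144*(-10*⅛ + 7*(-6)) = -144*(-5/4 - 42) = -144*(-173/4) = 6228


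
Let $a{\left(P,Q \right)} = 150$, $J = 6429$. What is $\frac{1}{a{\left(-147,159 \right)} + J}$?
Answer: $\frac{1}{6579} \approx 0.000152$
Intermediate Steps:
$\frac{1}{a{\left(-147,159 \right)} + J} = \frac{1}{150 + 6429} = \frac{1}{6579}$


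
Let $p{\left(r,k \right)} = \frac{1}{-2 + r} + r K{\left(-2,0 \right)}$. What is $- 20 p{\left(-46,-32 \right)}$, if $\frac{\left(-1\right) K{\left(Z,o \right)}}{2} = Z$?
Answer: $\frac{44165}{12} \approx 3680.4$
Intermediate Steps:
$K{\left(Z,o \right)} = - 2 Z$
$p{\left(r,k \right)} = \frac{1}{-2 + r} + 4 r$ ($p{\left(r,k \right)} = \frac{1}{-2 + r} + r \left(\left(-2\right) \left(-2\right)\right) = \frac{1}{-2 + r} + r 4 = \frac{1}{-2 + r} + 4 r$)
$- 20 p{\left(-46,-32 \right)} = - 20 \frac{1 - -368 + 4 \left(-46\right)^{2}}{-2 - 46} = - 20 \frac{1 + 368 + 4 \cdot 2116}{-48} = - 20 \left(- \frac{1 + 368 + 8464}{48}\right) = - 20 \left(\left(- \frac{1}{48}\right) 8833\right) = \left(-20\right) \left(- \frac{8833}{48}\right) = \frac{44165}{12}$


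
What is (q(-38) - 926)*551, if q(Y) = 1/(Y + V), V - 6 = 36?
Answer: -2040353/4 ≈ -5.1009e+5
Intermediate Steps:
V = 42 (V = 6 + 36 = 42)
q(Y) = 1/(42 + Y) (q(Y) = 1/(Y + 42) = 1/(42 + Y))
(q(-38) - 926)*551 = (1/(42 - 38) - 926)*551 = (1/4 - 926)*551 = (¼ - 926)*551 = -3703/4*551 = -2040353/4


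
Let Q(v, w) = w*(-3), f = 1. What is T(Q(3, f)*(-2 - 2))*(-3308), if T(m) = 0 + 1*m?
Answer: -39696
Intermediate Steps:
Q(v, w) = -3*w
T(m) = m (T(m) = 0 + m = m)
T(Q(3, f)*(-2 - 2))*(-3308) = ((-3*1)*(-2 - 2))*(-3308) = -3*(-4)*(-3308) = 12*(-3308) = -39696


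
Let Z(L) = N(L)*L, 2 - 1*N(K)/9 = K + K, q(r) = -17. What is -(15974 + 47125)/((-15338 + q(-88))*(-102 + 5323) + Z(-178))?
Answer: 63099/80741971 ≈ 0.00078149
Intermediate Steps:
N(K) = 18 - 18*K (N(K) = 18 - 9*(K + K) = 18 - 18*K)
Z(L) = L*(18 - 18*L) (Z(L) = (18 - 18*L)*L = L*(18 - 18*L))
-(15974 + 47125)/((-15338 + q(-88))*(-102 + 5323) + Z(-178)) = -(15974 + 47125)/((-15338 - 17)*(-102 + 5323) + 18*(-178)*(1 - 1*(-178))) = -63099/(-15355*5221 + 18*(-178)*(1 + 178)) = -63099/(-80168455 + 18*(-178)*179) = -63099/(-80168455 - 573516) = -63099/(-80741971) = -63099*(-1)/80741971 = -1*(-63099/80741971) = 63099/80741971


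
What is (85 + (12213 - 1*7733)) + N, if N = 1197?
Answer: 5762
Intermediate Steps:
(85 + (12213 - 1*7733)) + N = (85 + (12213 - 1*7733)) + 1197 = (85 + (12213 - 7733)) + 1197 = (85 + 4480) + 1197 = 4565 + 1197 = 5762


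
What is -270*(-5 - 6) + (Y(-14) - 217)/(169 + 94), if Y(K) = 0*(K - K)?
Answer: 780893/263 ≈ 2969.2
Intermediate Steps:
Y(K) = 0 (Y(K) = 0*0 = 0)
-270*(-5 - 6) + (Y(-14) - 217)/(169 + 94) = -270*(-5 - 6) + (0 - 217)/(169 + 94) = -270*(-11) - 217/263 = -27*(-110) - 217*1/263 = 2970 - 217/263 = 780893/263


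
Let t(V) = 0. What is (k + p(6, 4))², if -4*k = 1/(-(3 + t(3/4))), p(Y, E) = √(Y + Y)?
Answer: 1729/144 + √3/3 ≈ 12.584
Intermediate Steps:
p(Y, E) = √2*√Y (p(Y, E) = √(2*Y) = √2*√Y)
k = 1/12 (k = -(-1/(3 + 0))/4 = -1/(4*((-1*3))) = -¼/(-3) = -¼*(-⅓) = 1/12 ≈ 0.083333)
(k + p(6, 4))² = (1/12 + √2*√6)² = (1/12 + 2*√3)²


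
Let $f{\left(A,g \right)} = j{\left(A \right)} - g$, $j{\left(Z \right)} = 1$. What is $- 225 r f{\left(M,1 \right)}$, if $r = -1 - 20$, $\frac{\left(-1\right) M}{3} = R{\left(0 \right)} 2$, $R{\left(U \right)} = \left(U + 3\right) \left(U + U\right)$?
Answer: $0$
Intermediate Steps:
$R{\left(U \right)} = 2 U \left(3 + U\right)$ ($R{\left(U \right)} = \left(3 + U\right) 2 U = 2 U \left(3 + U\right)$)
$M = 0$ ($M = - 3 \cdot 2 \cdot 0 \left(3 + 0\right) 2 = - 3 \cdot 2 \cdot 0 \cdot 3 \cdot 2 = - 3 \cdot 0 \cdot 2 = \left(-3\right) 0 = 0$)
$r = -21$ ($r = -1 - 20 = -21$)
$f{\left(A,g \right)} = 1 - g$
$- 225 r f{\left(M,1 \right)} = \left(-225\right) \left(-21\right) \left(1 - 1\right) = 4725 \left(1 - 1\right) = 4725 \cdot 0 = 0$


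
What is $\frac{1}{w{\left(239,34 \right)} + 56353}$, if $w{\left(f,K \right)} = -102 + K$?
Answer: $\frac{1}{56285} \approx 1.7767 \cdot 10^{-5}$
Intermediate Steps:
$\frac{1}{w{\left(239,34 \right)} + 56353} = \frac{1}{\left(-102 + 34\right) + 56353} = \frac{1}{-68 + 56353} = \frac{1}{56285}$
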